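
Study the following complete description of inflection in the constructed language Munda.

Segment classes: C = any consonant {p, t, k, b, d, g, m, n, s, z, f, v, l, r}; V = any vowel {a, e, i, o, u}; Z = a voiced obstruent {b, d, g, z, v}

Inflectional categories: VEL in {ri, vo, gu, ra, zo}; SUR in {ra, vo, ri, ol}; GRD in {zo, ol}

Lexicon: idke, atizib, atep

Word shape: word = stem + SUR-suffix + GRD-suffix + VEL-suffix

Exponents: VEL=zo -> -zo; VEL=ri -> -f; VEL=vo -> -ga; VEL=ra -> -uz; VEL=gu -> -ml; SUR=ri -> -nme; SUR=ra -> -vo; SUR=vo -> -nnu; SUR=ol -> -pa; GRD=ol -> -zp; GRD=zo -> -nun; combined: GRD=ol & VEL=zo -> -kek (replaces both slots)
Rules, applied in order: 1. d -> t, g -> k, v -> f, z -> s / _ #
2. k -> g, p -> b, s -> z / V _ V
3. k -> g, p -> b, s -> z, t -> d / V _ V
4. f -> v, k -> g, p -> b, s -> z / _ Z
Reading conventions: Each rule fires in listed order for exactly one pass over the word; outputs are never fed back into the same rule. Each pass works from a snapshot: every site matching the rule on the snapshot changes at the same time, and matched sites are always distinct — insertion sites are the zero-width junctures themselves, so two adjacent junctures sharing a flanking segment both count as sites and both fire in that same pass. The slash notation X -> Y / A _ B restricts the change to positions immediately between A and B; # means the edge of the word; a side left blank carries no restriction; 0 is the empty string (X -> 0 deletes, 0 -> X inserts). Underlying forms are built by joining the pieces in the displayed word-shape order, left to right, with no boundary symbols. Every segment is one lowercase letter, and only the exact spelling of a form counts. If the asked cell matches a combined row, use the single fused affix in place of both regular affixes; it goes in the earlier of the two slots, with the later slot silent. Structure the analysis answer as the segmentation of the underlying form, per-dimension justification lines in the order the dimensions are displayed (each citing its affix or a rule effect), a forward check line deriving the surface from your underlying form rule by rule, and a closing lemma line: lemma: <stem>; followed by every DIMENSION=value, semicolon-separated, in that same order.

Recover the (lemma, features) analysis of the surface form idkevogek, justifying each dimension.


underlying: idke-vo-kek
VEL=zo - signalled by the combined affix row
SUR=ra - signalled by the affix -vo
GRD=ol - signalled by the combined affix row
check: idkevokek -> idkevokek -> idkevogek -> idkevogek -> idkevogek
lemma: idke; VEL=zo; SUR=ra; GRD=ol


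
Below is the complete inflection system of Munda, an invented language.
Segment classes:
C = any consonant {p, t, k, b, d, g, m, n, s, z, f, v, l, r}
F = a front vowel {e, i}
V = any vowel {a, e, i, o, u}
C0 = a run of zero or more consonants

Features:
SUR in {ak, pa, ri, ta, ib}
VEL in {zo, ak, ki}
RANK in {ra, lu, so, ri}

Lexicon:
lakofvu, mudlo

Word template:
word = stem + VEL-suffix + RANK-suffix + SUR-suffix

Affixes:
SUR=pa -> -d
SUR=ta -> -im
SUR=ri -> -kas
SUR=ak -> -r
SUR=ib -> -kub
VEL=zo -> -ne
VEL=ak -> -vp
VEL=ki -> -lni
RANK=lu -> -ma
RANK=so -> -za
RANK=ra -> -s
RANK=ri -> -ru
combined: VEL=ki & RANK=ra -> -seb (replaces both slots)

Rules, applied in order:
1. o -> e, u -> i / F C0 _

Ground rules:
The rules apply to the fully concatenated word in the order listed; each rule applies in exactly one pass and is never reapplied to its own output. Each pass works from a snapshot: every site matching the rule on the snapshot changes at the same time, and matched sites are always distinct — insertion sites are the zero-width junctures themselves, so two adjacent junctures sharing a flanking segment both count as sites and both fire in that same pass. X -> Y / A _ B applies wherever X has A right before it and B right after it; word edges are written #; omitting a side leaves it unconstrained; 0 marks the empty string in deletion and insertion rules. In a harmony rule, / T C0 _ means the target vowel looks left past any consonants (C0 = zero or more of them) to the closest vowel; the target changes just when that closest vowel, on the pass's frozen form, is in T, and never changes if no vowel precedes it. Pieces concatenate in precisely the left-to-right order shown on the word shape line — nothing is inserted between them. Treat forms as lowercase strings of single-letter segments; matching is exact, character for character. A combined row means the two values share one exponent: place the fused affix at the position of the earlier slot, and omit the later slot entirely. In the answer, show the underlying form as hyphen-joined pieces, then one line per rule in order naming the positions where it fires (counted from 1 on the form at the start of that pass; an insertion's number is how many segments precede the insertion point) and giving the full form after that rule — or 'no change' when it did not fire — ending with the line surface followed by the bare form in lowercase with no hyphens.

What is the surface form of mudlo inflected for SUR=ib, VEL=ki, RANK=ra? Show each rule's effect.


underlying: mudlo-seb-kub
1. o -> e, u -> i / F C0 _: fires at position(s) 10: mudlosebkib
surface: mudlosebkib


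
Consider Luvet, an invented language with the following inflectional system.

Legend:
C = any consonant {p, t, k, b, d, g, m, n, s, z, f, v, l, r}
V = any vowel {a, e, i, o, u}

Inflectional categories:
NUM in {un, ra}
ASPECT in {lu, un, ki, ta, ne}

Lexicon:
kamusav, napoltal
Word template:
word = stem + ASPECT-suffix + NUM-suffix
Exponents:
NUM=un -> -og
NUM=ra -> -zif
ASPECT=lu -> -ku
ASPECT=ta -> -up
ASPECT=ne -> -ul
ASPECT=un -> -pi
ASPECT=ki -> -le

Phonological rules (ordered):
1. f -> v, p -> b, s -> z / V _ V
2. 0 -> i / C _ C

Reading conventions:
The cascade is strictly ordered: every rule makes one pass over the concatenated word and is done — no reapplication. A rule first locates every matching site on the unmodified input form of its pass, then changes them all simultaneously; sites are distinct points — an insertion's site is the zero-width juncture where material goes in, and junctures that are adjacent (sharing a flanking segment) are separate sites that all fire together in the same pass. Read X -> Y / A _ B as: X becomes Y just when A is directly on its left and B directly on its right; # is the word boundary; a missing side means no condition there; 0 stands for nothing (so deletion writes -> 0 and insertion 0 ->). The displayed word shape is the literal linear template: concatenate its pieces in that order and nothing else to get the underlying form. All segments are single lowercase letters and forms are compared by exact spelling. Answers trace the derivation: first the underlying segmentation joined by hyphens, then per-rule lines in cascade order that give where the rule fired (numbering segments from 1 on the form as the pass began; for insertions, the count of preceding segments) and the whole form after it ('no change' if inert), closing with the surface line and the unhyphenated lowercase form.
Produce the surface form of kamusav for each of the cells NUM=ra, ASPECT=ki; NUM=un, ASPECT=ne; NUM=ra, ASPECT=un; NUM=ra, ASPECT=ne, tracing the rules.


cell NUM=ra, ASPECT=ki:
underlying: kamusav-le-zif
1. f -> v, p -> b, s -> z / V _ V: fires at position(s) 5: kamuzavlezif
2. 0 -> i / C _ C: inserts after position(s) 7: kamuzavilezif
surface: kamuzavilezif

cell NUM=un, ASPECT=ne:
underlying: kamusav-ul-og
1. f -> v, p -> b, s -> z / V _ V: fires at position(s) 5: kamuzavulog
2. 0 -> i / C _ C: no change
surface: kamuzavulog

cell NUM=ra, ASPECT=un:
underlying: kamusav-pi-zif
1. f -> v, p -> b, s -> z / V _ V: fires at position(s) 5: kamuzavpizif
2. 0 -> i / C _ C: inserts after position(s) 7: kamuzavipizif
surface: kamuzavipizif

cell NUM=ra, ASPECT=ne:
underlying: kamusav-ul-zif
1. f -> v, p -> b, s -> z / V _ V: fires at position(s) 5: kamuzavulzif
2. 0 -> i / C _ C: inserts after position(s) 9: kamuzavulizif
surface: kamuzavulizif


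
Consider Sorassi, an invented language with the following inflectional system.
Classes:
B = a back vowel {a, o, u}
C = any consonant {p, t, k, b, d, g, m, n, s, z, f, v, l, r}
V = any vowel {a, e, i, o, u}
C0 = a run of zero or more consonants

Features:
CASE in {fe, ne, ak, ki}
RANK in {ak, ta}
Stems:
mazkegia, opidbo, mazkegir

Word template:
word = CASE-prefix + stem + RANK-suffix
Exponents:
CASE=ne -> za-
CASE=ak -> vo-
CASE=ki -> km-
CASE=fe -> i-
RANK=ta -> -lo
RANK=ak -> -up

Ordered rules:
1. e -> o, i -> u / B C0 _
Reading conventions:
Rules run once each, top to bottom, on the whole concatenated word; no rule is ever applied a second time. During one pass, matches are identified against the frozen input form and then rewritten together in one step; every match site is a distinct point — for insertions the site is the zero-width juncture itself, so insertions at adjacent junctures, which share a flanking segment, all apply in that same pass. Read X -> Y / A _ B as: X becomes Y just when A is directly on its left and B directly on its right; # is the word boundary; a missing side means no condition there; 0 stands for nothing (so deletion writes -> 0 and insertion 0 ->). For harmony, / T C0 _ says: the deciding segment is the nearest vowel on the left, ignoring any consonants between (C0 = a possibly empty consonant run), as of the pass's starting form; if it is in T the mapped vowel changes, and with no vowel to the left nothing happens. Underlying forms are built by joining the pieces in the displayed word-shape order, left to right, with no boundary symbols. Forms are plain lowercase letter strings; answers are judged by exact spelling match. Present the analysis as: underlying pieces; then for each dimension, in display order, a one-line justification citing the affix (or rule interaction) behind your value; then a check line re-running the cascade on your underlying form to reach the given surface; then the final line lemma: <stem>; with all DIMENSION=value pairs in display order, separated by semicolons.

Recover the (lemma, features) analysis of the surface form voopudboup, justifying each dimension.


underlying: vo-opidbo-up
CASE=ak - signalled by the affix vo-
RANK=ak - signalled by the affix -up
check: voopidboup -> voopudboup
lemma: opidbo; CASE=ak; RANK=ak


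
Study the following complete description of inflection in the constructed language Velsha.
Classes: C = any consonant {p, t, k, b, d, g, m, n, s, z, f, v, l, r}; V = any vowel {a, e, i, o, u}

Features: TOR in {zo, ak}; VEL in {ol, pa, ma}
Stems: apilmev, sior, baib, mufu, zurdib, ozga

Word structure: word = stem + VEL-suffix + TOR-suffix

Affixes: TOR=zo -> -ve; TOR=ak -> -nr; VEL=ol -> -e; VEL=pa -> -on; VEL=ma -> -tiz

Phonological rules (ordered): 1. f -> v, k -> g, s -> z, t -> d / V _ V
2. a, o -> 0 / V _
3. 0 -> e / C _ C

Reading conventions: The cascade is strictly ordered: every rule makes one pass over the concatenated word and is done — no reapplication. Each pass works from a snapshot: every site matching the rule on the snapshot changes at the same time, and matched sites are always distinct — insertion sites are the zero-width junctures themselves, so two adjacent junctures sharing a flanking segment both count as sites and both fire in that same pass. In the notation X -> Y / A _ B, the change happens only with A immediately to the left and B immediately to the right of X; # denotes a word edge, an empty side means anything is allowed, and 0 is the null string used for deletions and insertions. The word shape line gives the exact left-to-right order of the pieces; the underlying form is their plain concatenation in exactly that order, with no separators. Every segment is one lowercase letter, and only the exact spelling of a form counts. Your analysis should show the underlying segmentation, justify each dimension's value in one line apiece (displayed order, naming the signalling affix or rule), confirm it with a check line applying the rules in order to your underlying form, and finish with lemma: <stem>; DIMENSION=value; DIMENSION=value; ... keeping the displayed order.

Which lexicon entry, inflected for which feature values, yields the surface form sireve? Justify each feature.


underlying: sior-e-ve
TOR=zo - signalled by the affix -ve
VEL=ol - signalled by the affix -e
check: sioreve -> sioreve -> sireve -> sireve
lemma: sior; TOR=zo; VEL=ol


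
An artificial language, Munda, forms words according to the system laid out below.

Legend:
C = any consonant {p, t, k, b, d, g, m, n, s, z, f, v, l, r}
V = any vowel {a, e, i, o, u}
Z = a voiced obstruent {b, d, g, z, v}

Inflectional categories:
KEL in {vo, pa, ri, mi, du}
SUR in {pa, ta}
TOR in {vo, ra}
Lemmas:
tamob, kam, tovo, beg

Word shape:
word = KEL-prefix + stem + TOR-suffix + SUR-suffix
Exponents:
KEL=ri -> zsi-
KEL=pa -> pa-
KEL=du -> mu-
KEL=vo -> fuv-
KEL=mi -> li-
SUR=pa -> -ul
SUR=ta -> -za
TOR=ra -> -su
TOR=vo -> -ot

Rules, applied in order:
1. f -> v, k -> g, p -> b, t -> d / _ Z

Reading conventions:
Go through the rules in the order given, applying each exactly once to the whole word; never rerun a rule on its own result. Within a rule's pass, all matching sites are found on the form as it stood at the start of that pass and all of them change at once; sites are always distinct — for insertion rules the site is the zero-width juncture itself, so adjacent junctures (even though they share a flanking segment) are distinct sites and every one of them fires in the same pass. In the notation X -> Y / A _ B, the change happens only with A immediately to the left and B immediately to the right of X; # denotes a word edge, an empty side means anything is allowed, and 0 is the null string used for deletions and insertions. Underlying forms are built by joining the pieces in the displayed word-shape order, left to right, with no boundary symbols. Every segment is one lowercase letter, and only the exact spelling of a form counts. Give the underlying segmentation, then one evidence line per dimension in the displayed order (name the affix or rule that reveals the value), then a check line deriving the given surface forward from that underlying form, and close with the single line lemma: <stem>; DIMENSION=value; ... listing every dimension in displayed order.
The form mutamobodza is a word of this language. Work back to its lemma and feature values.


underlying: mu-tamob-ot-za
KEL=du - signalled by the affix mu-
SUR=ta - signalled by the affix -za
TOR=vo - signalled by the affix -ot
check: mutamobotza -> mutamobodza
lemma: tamob; KEL=du; SUR=ta; TOR=vo


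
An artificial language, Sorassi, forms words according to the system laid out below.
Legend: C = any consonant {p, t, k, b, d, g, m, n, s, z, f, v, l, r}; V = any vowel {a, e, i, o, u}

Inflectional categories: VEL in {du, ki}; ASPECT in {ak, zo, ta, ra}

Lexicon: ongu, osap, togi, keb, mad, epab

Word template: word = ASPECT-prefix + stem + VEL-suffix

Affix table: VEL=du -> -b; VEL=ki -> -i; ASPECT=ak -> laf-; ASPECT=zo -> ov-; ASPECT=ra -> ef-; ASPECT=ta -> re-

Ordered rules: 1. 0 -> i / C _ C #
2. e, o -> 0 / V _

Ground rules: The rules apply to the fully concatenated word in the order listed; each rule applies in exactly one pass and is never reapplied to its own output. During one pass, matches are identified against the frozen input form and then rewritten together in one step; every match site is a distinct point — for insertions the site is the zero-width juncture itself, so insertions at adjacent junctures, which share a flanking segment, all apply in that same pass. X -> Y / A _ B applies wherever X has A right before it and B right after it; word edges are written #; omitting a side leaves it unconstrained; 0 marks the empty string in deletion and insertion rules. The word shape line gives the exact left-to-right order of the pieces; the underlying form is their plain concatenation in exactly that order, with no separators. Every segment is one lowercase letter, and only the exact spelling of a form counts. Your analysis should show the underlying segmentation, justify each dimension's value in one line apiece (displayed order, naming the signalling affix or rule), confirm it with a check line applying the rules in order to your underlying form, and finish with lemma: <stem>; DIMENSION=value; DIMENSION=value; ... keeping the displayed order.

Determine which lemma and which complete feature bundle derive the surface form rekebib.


underlying: re-keb-b
VEL=du - signalled by the affix -b
ASPECT=ta - signalled by the affix re-
check: rekebb -> rekebib -> rekebib
lemma: keb; VEL=du; ASPECT=ta


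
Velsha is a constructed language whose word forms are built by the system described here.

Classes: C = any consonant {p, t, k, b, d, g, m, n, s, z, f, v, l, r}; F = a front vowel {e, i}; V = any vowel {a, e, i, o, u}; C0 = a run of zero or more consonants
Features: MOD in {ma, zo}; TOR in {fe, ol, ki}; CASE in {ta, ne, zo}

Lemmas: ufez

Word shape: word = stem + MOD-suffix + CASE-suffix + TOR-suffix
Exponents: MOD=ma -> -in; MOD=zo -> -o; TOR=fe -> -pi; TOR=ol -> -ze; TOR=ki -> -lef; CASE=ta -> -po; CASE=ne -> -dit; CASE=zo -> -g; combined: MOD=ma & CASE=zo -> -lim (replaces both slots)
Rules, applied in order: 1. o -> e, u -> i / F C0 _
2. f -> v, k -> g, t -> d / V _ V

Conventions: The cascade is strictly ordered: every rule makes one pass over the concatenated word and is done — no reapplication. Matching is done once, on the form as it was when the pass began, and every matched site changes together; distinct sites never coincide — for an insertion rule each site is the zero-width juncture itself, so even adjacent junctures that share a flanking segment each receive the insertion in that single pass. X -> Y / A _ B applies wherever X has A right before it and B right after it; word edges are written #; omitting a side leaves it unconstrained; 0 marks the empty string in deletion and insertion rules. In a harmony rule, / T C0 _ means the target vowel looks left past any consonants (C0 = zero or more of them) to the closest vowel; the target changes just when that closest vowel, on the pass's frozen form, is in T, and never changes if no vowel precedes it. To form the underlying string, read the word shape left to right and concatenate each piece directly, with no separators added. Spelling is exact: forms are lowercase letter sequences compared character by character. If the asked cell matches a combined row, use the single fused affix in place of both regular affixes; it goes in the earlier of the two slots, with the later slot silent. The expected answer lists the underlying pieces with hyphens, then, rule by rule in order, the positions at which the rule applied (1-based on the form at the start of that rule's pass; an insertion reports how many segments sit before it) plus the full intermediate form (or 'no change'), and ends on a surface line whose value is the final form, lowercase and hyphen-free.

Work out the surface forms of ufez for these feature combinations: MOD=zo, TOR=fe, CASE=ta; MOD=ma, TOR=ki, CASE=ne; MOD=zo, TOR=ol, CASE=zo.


cell MOD=zo, TOR=fe, CASE=ta:
underlying: ufez-o-po-pi
1. o -> e, u -> i / F C0 _: fires at position(s) 5: ufezepopi
2. f -> v, k -> g, t -> d / V _ V: fires at position(s) 2: uvezepopi
surface: uvezepopi

cell MOD=ma, TOR=ki, CASE=ne:
underlying: ufez-in-dit-lef
1. o -> e, u -> i / F C0 _: no change
2. f -> v, k -> g, t -> d / V _ V: fires at position(s) 2: uvezinditlef
surface: uvezinditlef

cell MOD=zo, TOR=ol, CASE=zo:
underlying: ufez-o-g-ze
1. o -> e, u -> i / F C0 _: fires at position(s) 5: ufezegze
2. f -> v, k -> g, t -> d / V _ V: fires at position(s) 2: uvezegze
surface: uvezegze


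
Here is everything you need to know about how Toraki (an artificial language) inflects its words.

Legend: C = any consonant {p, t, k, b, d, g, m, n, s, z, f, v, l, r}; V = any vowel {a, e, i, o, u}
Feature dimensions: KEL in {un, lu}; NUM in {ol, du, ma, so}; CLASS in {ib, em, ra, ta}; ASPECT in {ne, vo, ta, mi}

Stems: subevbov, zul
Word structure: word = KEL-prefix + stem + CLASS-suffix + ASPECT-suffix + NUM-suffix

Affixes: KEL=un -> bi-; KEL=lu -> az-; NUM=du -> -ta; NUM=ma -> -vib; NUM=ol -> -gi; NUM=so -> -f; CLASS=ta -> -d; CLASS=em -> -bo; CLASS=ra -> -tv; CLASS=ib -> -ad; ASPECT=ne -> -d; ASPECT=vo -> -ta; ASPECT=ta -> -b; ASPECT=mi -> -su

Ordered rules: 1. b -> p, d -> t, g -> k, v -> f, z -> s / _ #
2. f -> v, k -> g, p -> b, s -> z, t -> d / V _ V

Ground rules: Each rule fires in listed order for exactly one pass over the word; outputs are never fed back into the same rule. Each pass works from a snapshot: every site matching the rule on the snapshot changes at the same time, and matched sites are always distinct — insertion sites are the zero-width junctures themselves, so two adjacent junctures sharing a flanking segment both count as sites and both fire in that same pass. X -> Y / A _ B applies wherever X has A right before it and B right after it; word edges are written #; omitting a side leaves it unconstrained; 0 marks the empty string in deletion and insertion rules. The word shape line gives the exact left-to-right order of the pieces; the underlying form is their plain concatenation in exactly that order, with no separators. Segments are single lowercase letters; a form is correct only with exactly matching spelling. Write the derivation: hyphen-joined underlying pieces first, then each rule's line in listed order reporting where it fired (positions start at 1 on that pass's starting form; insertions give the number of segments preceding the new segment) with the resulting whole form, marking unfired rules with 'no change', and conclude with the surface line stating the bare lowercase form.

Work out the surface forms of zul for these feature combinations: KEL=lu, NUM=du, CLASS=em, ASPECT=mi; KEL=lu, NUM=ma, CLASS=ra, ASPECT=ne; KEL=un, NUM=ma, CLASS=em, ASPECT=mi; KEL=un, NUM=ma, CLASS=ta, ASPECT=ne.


cell KEL=lu, NUM=du, CLASS=em, ASPECT=mi:
underlying: az-zul-bo-su-ta
1. b -> p, d -> t, g -> k, v -> f, z -> s / _ #: no change
2. f -> v, k -> g, p -> b, s -> z, t -> d / V _ V: fires at position(s) 8, 10: azzulbozuda
surface: azzulbozuda

cell KEL=lu, NUM=ma, CLASS=ra, ASPECT=ne:
underlying: az-zul-tv-d-vib
1. b -> p, d -> t, g -> k, v -> f, z -> s / _ #: fires at position(s) 11: azzultvdvip
2. f -> v, k -> g, p -> b, s -> z, t -> d / V _ V: no change
surface: azzultvdvip

cell KEL=un, NUM=ma, CLASS=em, ASPECT=mi:
underlying: bi-zul-bo-su-vib
1. b -> p, d -> t, g -> k, v -> f, z -> s / _ #: fires at position(s) 12: bizulbosuvip
2. f -> v, k -> g, p -> b, s -> z, t -> d / V _ V: fires at position(s) 8: bizulbozuvip
surface: bizulbozuvip

cell KEL=un, NUM=ma, CLASS=ta, ASPECT=ne:
underlying: bi-zul-d-d-vib
1. b -> p, d -> t, g -> k, v -> f, z -> s / _ #: fires at position(s) 10: bizulddvip
2. f -> v, k -> g, p -> b, s -> z, t -> d / V _ V: no change
surface: bizulddvip


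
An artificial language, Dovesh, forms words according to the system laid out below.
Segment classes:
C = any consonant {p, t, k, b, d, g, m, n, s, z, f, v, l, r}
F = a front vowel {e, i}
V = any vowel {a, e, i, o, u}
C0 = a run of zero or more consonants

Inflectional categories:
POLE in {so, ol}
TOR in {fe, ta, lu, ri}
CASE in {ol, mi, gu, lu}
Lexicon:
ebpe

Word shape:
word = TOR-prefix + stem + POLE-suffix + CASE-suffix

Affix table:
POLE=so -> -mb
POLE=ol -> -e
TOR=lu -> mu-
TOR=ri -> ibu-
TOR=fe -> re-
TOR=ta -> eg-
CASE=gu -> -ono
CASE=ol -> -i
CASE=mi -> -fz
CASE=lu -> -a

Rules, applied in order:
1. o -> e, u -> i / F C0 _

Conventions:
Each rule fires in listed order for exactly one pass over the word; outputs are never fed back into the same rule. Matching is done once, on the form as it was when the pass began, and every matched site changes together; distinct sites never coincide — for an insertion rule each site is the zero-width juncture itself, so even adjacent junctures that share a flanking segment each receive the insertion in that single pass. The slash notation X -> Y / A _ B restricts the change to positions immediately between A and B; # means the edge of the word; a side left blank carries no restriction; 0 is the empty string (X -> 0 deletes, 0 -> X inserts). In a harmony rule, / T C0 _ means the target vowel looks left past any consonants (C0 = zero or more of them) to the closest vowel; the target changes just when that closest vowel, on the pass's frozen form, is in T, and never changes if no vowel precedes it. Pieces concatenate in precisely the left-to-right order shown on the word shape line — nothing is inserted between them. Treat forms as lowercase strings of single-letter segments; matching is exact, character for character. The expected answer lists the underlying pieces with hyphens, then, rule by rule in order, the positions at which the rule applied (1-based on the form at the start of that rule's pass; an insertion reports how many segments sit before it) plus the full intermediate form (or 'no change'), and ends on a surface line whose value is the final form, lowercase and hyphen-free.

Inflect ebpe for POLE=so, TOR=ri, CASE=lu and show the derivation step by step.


underlying: ibu-ebpe-mb-a
1. o -> e, u -> i / F C0 _: fires at position(s) 3: ibiebpemba
surface: ibiebpemba


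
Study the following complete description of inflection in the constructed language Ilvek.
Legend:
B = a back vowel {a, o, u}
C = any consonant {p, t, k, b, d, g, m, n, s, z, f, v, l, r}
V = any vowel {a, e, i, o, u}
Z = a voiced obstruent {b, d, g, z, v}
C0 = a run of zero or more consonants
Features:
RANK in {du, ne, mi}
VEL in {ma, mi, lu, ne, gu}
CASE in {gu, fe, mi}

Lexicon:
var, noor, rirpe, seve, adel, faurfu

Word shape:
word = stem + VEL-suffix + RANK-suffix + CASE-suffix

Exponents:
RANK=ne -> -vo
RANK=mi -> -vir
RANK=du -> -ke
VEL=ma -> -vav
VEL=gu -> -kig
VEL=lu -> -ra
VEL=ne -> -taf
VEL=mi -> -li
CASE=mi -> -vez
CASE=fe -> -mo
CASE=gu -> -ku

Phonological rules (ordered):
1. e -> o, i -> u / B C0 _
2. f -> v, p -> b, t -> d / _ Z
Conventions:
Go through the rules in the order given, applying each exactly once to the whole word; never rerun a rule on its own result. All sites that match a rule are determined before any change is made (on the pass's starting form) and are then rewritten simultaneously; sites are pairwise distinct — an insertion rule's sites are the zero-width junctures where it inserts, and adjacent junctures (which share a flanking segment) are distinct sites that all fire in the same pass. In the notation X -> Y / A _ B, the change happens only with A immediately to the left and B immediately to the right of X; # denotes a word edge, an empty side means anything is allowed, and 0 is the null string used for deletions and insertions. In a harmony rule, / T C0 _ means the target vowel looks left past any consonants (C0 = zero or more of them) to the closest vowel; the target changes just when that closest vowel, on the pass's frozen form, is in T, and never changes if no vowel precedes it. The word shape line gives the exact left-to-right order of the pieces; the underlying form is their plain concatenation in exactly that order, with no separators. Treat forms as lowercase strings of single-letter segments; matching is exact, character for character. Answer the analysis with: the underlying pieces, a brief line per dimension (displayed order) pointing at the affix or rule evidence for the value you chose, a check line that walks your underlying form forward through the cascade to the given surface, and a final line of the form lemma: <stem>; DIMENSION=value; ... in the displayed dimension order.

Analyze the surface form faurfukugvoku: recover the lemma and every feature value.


underlying: faurfu-kig-vo-ku
RANK=ne - signalled by the affix -vo
VEL=gu - signalled by the affix -kig
CASE=gu - signalled by the affix -ku
check: faurfukigvoku -> faurfukugvoku -> faurfukugvoku
lemma: faurfu; RANK=ne; VEL=gu; CASE=gu


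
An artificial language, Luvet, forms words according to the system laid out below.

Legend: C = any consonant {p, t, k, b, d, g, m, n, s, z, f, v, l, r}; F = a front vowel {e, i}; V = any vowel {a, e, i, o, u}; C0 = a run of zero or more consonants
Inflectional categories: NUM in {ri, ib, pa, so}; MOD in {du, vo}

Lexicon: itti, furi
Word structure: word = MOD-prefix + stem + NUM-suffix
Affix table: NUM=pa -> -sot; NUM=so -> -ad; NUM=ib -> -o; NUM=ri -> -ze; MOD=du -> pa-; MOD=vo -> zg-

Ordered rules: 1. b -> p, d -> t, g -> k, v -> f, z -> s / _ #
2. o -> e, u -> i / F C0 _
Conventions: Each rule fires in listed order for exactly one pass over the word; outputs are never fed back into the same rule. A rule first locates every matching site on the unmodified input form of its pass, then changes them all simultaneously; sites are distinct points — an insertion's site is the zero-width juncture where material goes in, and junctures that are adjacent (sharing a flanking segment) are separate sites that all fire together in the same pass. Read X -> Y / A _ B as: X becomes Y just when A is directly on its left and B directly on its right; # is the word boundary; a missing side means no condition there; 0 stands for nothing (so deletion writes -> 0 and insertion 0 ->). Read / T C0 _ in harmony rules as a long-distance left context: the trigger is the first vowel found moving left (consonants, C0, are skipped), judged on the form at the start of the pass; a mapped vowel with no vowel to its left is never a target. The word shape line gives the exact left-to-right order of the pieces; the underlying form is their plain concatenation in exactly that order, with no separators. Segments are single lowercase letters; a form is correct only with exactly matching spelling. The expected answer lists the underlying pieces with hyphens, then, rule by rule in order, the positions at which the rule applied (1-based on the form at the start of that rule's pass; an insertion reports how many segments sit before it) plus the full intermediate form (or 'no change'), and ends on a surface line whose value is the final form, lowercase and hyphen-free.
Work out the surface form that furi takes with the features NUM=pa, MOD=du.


underlying: pa-furi-sot
1. b -> p, d -> t, g -> k, v -> f, z -> s / _ #: no change
2. o -> e, u -> i / F C0 _: fires at position(s) 8: pafuriset
surface: pafuriset


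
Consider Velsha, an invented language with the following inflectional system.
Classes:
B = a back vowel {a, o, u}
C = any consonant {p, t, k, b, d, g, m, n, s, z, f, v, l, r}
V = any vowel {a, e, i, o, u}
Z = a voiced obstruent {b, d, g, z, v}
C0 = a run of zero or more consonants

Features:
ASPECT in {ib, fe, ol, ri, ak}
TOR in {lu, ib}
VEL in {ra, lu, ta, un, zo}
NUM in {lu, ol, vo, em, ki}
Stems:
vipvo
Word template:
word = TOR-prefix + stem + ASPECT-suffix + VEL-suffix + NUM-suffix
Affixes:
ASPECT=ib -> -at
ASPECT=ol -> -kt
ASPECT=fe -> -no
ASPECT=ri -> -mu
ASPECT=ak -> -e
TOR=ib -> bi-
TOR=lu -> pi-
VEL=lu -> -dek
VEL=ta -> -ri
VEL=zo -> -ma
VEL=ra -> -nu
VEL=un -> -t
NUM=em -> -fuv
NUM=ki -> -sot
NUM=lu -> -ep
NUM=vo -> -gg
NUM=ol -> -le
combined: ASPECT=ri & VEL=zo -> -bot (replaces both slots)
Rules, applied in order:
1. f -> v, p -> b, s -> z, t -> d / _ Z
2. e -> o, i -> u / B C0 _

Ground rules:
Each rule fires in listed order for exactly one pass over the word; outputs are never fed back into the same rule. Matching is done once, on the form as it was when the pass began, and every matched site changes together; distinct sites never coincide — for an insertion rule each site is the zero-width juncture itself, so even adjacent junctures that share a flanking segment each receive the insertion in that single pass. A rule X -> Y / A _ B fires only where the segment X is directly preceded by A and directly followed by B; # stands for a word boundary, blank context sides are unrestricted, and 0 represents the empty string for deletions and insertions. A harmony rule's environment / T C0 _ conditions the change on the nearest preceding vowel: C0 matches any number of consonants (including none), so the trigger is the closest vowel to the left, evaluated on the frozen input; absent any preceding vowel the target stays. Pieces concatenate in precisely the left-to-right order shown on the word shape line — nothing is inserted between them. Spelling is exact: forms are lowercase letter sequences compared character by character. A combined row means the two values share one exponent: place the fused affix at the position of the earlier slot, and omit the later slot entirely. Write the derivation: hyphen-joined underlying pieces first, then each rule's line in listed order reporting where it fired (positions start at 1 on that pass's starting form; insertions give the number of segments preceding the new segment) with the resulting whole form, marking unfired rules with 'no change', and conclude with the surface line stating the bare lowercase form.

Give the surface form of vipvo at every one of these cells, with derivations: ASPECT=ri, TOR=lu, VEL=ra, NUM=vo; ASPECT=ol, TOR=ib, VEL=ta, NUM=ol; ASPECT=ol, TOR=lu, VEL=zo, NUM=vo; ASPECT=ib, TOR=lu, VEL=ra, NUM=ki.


cell ASPECT=ri, TOR=lu, VEL=ra, NUM=vo:
underlying: pi-vipvo-mu-nu-gg
1. f -> v, p -> b, s -> z, t -> d / _ Z: fires at position(s) 5: pivibvomunugg
2. e -> o, i -> u / B C0 _: no change
surface: pivibvomunugg

cell ASPECT=ol, TOR=ib, VEL=ta, NUM=ol:
underlying: bi-vipvo-kt-ri-le
1. f -> v, p -> b, s -> z, t -> d / _ Z: fires at position(s) 5: bivibvoktrile
2. e -> o, i -> u / B C0 _: fires at position(s) 11: bivibvoktrule
surface: bivibvoktrule

cell ASPECT=ol, TOR=lu, VEL=zo, NUM=vo:
underlying: pi-vipvo-kt-ma-gg
1. f -> v, p -> b, s -> z, t -> d / _ Z: fires at position(s) 5: pivibvoktmagg
2. e -> o, i -> u / B C0 _: no change
surface: pivibvoktmagg

cell ASPECT=ib, TOR=lu, VEL=ra, NUM=ki:
underlying: pi-vipvo-at-nu-sot
1. f -> v, p -> b, s -> z, t -> d / _ Z: fires at position(s) 5: pivibvoatnusot
2. e -> o, i -> u / B C0 _: no change
surface: pivibvoatnusot


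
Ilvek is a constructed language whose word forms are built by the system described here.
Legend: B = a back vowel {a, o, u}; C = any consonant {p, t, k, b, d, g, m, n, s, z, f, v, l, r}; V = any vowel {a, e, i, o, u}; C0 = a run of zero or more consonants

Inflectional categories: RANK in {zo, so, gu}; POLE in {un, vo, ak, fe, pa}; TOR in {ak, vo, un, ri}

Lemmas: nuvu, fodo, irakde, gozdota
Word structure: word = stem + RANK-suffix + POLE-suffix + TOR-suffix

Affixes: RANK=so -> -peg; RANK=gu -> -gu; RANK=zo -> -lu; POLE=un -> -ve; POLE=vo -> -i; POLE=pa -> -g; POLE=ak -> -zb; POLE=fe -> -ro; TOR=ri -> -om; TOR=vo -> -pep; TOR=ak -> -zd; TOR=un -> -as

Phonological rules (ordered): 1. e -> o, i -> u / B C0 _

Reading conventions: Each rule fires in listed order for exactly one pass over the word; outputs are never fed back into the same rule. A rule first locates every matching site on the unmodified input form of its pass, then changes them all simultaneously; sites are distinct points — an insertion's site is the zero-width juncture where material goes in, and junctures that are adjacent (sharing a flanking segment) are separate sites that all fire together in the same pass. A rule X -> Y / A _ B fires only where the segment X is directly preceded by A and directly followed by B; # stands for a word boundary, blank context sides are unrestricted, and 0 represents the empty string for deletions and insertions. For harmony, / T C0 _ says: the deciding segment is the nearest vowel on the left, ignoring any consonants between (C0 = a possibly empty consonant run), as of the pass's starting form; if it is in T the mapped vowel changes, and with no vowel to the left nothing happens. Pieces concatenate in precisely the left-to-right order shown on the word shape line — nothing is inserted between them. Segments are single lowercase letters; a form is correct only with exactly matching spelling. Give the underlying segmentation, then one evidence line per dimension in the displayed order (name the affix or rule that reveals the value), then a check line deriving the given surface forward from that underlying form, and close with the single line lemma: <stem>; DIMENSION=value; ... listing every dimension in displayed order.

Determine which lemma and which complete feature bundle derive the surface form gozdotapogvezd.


underlying: gozdota-peg-ve-zd
RANK=so - signalled by the affix -peg
POLE=un - signalled by the affix -ve
TOR=ak - signalled by the affix -zd
check: gozdotapegvezd -> gozdotapogvezd
lemma: gozdota; RANK=so; POLE=un; TOR=ak


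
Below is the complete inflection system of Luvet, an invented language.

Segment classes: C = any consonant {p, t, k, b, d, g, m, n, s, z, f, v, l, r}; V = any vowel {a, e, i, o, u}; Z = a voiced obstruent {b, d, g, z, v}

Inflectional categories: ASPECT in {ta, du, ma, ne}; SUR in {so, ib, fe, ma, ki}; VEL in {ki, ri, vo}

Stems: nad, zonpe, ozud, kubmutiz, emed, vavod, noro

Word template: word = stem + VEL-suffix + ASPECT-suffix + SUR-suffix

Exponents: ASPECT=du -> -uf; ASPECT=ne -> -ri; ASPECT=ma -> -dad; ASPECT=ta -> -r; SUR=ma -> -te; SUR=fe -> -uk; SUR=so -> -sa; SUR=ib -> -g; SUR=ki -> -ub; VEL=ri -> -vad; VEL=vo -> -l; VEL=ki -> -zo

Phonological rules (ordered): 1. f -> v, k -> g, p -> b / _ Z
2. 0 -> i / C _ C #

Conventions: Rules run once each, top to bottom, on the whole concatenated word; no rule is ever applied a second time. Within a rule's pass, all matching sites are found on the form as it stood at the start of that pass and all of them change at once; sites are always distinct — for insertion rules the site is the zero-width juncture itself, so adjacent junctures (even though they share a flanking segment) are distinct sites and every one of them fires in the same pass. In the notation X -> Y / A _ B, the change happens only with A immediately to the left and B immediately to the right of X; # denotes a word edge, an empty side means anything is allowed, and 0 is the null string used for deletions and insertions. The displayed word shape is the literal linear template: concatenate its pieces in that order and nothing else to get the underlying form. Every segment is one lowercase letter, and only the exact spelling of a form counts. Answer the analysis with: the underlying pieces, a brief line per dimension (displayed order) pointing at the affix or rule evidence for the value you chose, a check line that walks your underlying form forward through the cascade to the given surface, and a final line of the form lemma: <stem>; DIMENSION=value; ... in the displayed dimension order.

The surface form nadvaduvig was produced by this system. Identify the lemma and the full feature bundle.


underlying: nad-vad-uf-g
ASPECT=du - signalled by the affix -uf
SUR=ib - signalled by the affix -g
VEL=ri - signalled by the affix -vad
check: nadvadufg -> nadvaduvg -> nadvaduvig
lemma: nad; ASPECT=du; SUR=ib; VEL=ri


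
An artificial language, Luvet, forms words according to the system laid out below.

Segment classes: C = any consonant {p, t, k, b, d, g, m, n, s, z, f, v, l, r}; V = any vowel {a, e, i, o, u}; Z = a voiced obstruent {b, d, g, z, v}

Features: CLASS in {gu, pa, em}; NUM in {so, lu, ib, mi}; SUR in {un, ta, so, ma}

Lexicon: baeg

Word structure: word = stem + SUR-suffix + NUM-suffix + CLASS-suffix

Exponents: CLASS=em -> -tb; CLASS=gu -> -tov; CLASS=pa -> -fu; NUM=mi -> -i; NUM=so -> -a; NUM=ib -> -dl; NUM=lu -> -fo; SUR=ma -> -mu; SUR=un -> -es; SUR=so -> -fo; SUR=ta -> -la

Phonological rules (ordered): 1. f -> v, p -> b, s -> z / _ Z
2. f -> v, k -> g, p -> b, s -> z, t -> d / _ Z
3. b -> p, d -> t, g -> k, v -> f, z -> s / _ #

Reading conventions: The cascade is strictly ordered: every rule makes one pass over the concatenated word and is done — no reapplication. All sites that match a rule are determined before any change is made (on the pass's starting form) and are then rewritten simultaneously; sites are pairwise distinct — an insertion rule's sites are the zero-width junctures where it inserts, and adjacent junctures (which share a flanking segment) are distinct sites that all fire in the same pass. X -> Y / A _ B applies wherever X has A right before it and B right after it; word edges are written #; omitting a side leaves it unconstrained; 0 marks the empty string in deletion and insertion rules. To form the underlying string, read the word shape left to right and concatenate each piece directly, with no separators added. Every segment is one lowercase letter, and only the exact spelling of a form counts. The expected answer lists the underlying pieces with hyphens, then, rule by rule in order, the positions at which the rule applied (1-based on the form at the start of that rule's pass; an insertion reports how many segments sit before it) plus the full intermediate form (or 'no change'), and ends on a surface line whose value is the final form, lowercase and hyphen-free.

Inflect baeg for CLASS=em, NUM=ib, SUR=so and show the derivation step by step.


underlying: baeg-fo-dl-tb
1. f -> v, p -> b, s -> z / _ Z: no change
2. f -> v, k -> g, p -> b, s -> z, t -> d / _ Z: fires at position(s) 9: baegfodldb
3. b -> p, d -> t, g -> k, v -> f, z -> s / _ #: fires at position(s) 10: baegfodldp
surface: baegfodldp
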